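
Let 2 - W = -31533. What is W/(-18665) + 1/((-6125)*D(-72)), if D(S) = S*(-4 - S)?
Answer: -189134312267/111945204000 ≈ -1.6895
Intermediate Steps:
W = 31535 (W = 2 - 1*(-31533) = 2 + 31533 = 31535)
W/(-18665) + 1/((-6125)*D(-72)) = 31535/(-18665) + 1/((-6125)*((-1*(-72)*(4 - 72)))) = 31535*(-1/18665) - 1/(6125*((-1*(-72)*(-68)))) = -6307/3733 - 1/6125/(-4896) = -6307/3733 - 1/6125*(-1/4896) = -6307/3733 + 1/29988000 = -189134312267/111945204000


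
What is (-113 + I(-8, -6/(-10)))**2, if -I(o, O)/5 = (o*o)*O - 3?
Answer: 84100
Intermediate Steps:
I(o, O) = 15 - 5*O*o**2 (I(o, O) = -5*((o*o)*O - 3) = -5*(o**2*O - 3) = -5*(O*o**2 - 3) = -5*(-3 + O*o**2) = 15 - 5*O*o**2)
(-113 + I(-8, -6/(-10)))**2 = (-113 + (15 - 5*(-6/(-10))*(-8)**2))**2 = (-113 + (15 - 5*(-6*(-1/10))*64))**2 = (-113 + (15 - 5*3/5*64))**2 = (-113 + (15 - 192))**2 = (-113 - 177)**2 = (-290)**2 = 84100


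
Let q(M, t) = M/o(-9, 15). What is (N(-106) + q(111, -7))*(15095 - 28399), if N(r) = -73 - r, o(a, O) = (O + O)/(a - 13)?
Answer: 3219568/5 ≈ 6.4391e+5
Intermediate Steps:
o(a, O) = 2*O/(-13 + a) (o(a, O) = (2*O)/(-13 + a) = 2*O/(-13 + a))
q(M, t) = -11*M/15 (q(M, t) = M/((2*15/(-13 - 9))) = M/((2*15/(-22))) = M/((2*15*(-1/22))) = M/(-15/11) = M*(-11/15) = -11*M/15)
(N(-106) + q(111, -7))*(15095 - 28399) = ((-73 - 1*(-106)) - 11/15*111)*(15095 - 28399) = ((-73 + 106) - 407/5)*(-13304) = (33 - 407/5)*(-13304) = -242/5*(-13304) = 3219568/5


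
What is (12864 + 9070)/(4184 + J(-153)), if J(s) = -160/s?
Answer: 1677951/320156 ≈ 5.2410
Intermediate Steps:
(12864 + 9070)/(4184 + J(-153)) = (12864 + 9070)/(4184 - 160/(-153)) = 21934/(4184 - 160*(-1/153)) = 21934/(4184 + 160/153) = 21934/(640312/153) = 21934*(153/640312) = 1677951/320156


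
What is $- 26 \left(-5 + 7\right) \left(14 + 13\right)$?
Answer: $-1404$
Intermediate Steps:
$- 26 \left(-5 + 7\right) \left(14 + 13\right) = - 26 \cdot 2 \cdot 27 = \left(-26\right) 54 = -1404$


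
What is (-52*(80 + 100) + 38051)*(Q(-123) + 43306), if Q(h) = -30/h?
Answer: 50942477196/41 ≈ 1.2425e+9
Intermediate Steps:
(-52*(80 + 100) + 38051)*(Q(-123) + 43306) = (-52*(80 + 100) + 38051)*(-30/(-123) + 43306) = (-52*180 + 38051)*(-30*(-1/123) + 43306) = (-9360 + 38051)*(10/41 + 43306) = 28691*(1775556/41) = 50942477196/41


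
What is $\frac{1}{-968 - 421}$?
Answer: $- \frac{1}{1389} \approx -0.00071994$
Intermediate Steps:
$\frac{1}{-968 - 421} = \frac{1}{-1389} = - \frac{1}{1389}$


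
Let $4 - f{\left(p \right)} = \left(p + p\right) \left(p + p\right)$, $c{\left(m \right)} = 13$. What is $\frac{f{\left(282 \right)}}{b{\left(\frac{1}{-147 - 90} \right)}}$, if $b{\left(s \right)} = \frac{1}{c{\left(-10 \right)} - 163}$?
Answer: $47713800$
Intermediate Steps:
$f{\left(p \right)} = 4 - 4 p^{2}$ ($f{\left(p \right)} = 4 - \left(p + p\right) \left(p + p\right) = 4 - 2 p 2 p = 4 - 4 p^{2}$)
$b{\left(s \right)} = - \frac{1}{150}$ ($b{\left(s \right)} = \frac{1}{13 - 163} = \frac{1}{-150} = - \frac{1}{150}$)
$\frac{f{\left(282 \right)}}{b{\left(\frac{1}{-147 - 90} \right)}} = \frac{4 - 4 \cdot 282^{2}}{- \frac{1}{150}} = \left(4 - 318096\right) \left(-150\right) = \left(-318092\right) \left(-150\right) = 47713800$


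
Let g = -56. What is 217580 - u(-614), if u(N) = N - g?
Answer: 218138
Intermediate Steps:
u(N) = 56 + N (u(N) = N - 1*(-56) = N + 56 = 56 + N)
217580 - u(-614) = 217580 - (56 - 614) = 217580 - 1*(-558) = 217580 + 558 = 218138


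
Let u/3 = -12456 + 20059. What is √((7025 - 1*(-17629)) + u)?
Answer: √47463 ≈ 217.86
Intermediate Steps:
u = 22809 (u = 3*(-12456 + 20059) = 3*7603 = 22809)
√((7025 - 1*(-17629)) + u) = √((7025 - 1*(-17629)) + 22809) = √((7025 + 17629) + 22809) = √(24654 + 22809) = √47463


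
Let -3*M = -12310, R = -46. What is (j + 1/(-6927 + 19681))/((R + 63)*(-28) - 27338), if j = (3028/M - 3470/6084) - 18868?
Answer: 1126407923048651/1660493342215890 ≈ 0.67836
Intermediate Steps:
M = 12310/3 (M = -1/3*(-12310) = 12310/3 ≈ 4103.3)
j = -353272048841/18723510 (j = (3028/(12310/3) - 3470/6084) - 18868 = (3028*(3/12310) - 3470*1/6084) - 18868 = (4542/6155 - 1735/3042) - 18868 = 3137839/18723510 - 18868 = -353272048841/18723510 ≈ -18868.)
(j + 1/(-6927 + 19681))/((R + 63)*(-28) - 27338) = (-353272048841/18723510 + 1/(-6927 + 19681))/((-46 + 63)*(-28) - 27338) = (-353272048841/18723510 + 1/12754)/(17*(-28) - 27338) = (-353272048841/18723510 + 1/12754)/(-476 - 27338) = -1126407923048651/59699911635/(-27814) = -1126407923048651/59699911635*(-1/27814) = 1126407923048651/1660493342215890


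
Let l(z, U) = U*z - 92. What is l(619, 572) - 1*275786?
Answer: 78190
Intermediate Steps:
l(z, U) = -92 + U*z
l(619, 572) - 1*275786 = (-92 + 572*619) - 1*275786 = (-92 + 354068) - 275786 = 353976 - 275786 = 78190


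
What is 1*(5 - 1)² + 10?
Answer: 26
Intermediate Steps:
1*(5 - 1)² + 10 = 1*4² + 10 = 1*16 + 10 = 16 + 10 = 26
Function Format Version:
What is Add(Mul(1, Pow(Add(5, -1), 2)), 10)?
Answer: 26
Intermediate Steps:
Add(Mul(1, Pow(Add(5, -1), 2)), 10) = Add(Mul(1, Pow(4, 2)), 10) = Add(Mul(1, 16), 10) = Add(16, 10) = 26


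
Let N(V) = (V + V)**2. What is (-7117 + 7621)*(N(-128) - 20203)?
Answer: 22847832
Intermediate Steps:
N(V) = 4*V**2 (N(V) = (2*V)**2 = 4*V**2)
(-7117 + 7621)*(N(-128) - 20203) = (-7117 + 7621)*(4*(-128)**2 - 20203) = 504*(4*16384 - 20203) = 504*(65536 - 20203) = 504*45333 = 22847832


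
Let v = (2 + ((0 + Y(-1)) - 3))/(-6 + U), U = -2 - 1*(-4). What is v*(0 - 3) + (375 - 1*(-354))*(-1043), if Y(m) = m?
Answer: -1520697/2 ≈ -7.6035e+5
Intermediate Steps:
U = 2 (U = -2 + 4 = 2)
v = ½ (v = (2 + ((0 - 1) - 3))/(-6 + 2) = (2 + (-1 - 3))/(-4) = (2 - 4)*(-¼) = -2*(-¼) = ½ ≈ 0.50000)
v*(0 - 3) + (375 - 1*(-354))*(-1043) = (0 - 3)/2 + (375 - 1*(-354))*(-1043) = (½)*(-3) + (375 + 354)*(-1043) = -3/2 + 729*(-1043) = -3/2 - 760347 = -1520697/2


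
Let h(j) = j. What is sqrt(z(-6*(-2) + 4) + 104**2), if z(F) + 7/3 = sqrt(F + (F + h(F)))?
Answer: sqrt(97323 + 36*sqrt(3))/3 ≈ 104.02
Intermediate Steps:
z(F) = -7/3 + sqrt(3)*sqrt(F) (z(F) = -7/3 + sqrt(F + (F + F)) = -7/3 + sqrt(F + 2*F) = -7/3 + sqrt(3*F) = -7/3 + sqrt(3)*sqrt(F))
sqrt(z(-6*(-2) + 4) + 104**2) = sqrt((-7/3 + sqrt(3)*sqrt(-6*(-2) + 4)) + 104**2) = sqrt((-7/3 + sqrt(3)*sqrt(12 + 4)) + 10816) = sqrt((-7/3 + sqrt(3)*sqrt(16)) + 10816) = sqrt((-7/3 + sqrt(3)*4) + 10816) = sqrt((-7/3 + 4*sqrt(3)) + 10816) = sqrt(32441/3 + 4*sqrt(3))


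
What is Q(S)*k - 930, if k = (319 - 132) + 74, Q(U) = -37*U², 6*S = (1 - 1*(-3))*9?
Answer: -348582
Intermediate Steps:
S = 6 (S = ((1 - 1*(-3))*9)/6 = ((1 + 3)*9)/6 = (4*9)/6 = (⅙)*36 = 6)
k = 261 (k = 187 + 74 = 261)
Q(S)*k - 930 = -37*6²*261 - 930 = -37*36*261 - 930 = -1332*261 - 930 = -347652 - 930 = -348582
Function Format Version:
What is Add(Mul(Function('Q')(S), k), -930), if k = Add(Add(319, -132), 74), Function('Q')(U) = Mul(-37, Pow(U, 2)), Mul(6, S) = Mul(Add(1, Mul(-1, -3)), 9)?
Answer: -348582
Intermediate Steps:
S = 6 (S = Mul(Rational(1, 6), Mul(Add(1, Mul(-1, -3)), 9)) = Mul(Rational(1, 6), Mul(Add(1, 3), 9)) = Mul(Rational(1, 6), Mul(4, 9)) = Mul(Rational(1, 6), 36) = 6)
k = 261 (k = Add(187, 74) = 261)
Add(Mul(Function('Q')(S), k), -930) = Add(Mul(Mul(-37, Pow(6, 2)), 261), -930) = Add(Mul(Mul(-37, 36), 261), -930) = Add(Mul(-1332, 261), -930) = Add(-347652, -930) = -348582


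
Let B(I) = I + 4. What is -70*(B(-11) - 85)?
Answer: 6440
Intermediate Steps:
B(I) = 4 + I
-70*(B(-11) - 85) = -70*((4 - 11) - 85) = -70*(-7 - 85) = -70*(-92) = 6440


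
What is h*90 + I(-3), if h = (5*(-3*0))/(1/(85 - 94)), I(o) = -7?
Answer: -7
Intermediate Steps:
h = 0 (h = (5*0)/(1/(-9)) = 0/(-⅑) = 0*(-9) = 0)
h*90 + I(-3) = 0*90 - 7 = 0 - 7 = -7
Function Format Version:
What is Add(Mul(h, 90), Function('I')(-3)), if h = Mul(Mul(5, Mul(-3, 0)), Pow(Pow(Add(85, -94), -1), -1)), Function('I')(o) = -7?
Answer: -7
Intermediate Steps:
h = 0 (h = Mul(Mul(5, 0), Pow(Pow(-9, -1), -1)) = Mul(0, Pow(Rational(-1, 9), -1)) = Mul(0, -9) = 0)
Add(Mul(h, 90), Function('I')(-3)) = Add(Mul(0, 90), -7) = Add(0, -7) = -7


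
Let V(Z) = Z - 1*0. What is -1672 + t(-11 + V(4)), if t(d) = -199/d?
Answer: -11505/7 ≈ -1643.6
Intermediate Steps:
V(Z) = Z (V(Z) = Z + 0 = Z)
-1672 + t(-11 + V(4)) = -1672 - 199/(-11 + 4) = -1672 - 199/(-7) = -1672 - 199*(-⅐) = -1672 + 199/7 = -11505/7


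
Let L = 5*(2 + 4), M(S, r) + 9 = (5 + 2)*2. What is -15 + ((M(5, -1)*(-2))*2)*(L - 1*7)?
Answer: -475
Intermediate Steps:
M(S, r) = 5 (M(S, r) = -9 + (5 + 2)*2 = -9 + 7*2 = -9 + 14 = 5)
L = 30 (L = 5*6 = 30)
-15 + ((M(5, -1)*(-2))*2)*(L - 1*7) = -15 + ((5*(-2))*2)*(30 - 1*7) = -15 + (-10*2)*(30 - 7) = -15 - 20*23 = -15 - 460 = -475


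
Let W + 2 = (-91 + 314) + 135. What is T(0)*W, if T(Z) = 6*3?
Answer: 6408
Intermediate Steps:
T(Z) = 18
W = 356 (W = -2 + ((-91 + 314) + 135) = -2 + (223 + 135) = -2 + 358 = 356)
T(0)*W = 18*356 = 6408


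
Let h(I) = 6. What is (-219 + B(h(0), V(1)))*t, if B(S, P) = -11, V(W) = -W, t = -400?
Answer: 92000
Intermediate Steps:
(-219 + B(h(0), V(1)))*t = (-219 - 11)*(-400) = -230*(-400) = 92000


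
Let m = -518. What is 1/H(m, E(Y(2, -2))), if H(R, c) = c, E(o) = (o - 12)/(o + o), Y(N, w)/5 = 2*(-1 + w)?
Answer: 10/7 ≈ 1.4286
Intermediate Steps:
Y(N, w) = -10 + 10*w (Y(N, w) = 5*(2*(-1 + w)) = 5*(-2 + 2*w) = -10 + 10*w)
E(o) = (-12 + o)/(2*o) (E(o) = (-12 + o)/((2*o)) = (-12 + o)*(1/(2*o)) = (-12 + o)/(2*o))
1/H(m, E(Y(2, -2))) = 1/((-12 + (-10 + 10*(-2)))/(2*(-10 + 10*(-2)))) = 1/((-12 + (-10 - 20))/(2*(-10 - 20))) = 1/((1/2)*(-12 - 30)/(-30)) = 1/((1/2)*(-1/30)*(-42)) = 1/(7/10) = 10/7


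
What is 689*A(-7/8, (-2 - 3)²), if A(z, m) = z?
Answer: -4823/8 ≈ -602.88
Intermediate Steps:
689*A(-7/8, (-2 - 3)²) = 689*(-7/8) = -4823/8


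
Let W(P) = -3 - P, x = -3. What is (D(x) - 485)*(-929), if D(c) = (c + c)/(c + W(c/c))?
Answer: 3148381/7 ≈ 4.4977e+5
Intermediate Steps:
D(c) = 2*c/(-4 + c) (D(c) = (c + c)/(c + (-3 - c/c)) = (2*c)/(c + (-3 - 1*1)) = (2*c)/(c + (-3 - 1)) = (2*c)/(c - 4) = (2*c)/(-4 + c) = 2*c/(-4 + c))
(D(x) - 485)*(-929) = (2*(-3)/(-4 - 3) - 485)*(-929) = (2*(-3)/(-7) - 485)*(-929) = (2*(-3)*(-⅐) - 485)*(-929) = (6/7 - 485)*(-929) = -3389/7*(-929) = 3148381/7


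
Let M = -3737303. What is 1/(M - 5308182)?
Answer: -1/9045485 ≈ -1.1055e-7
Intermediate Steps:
1/(M - 5308182) = 1/(-3737303 - 5308182) = 1/(-9045485) = -1/9045485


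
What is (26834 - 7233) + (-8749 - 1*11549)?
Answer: -697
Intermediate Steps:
(26834 - 7233) + (-8749 - 1*11549) = 19601 + (-8749 - 11549) = 19601 - 20298 = -697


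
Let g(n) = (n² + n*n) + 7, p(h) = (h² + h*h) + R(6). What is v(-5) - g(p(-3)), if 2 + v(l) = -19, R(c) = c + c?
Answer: -1828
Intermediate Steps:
R(c) = 2*c
v(l) = -21 (v(l) = -2 - 19 = -21)
p(h) = 12 + 2*h² (p(h) = (h² + h*h) + 2*6 = (h² + h²) + 12 = 2*h² + 12 = 12 + 2*h²)
g(n) = 7 + 2*n² (g(n) = (n² + n²) + 7 = 2*n² + 7 = 7 + 2*n²)
v(-5) - g(p(-3)) = -21 - (7 + 2*(12 + 2*(-3)²)²) = -21 - (7 + 2*(12 + 2*9)²) = -21 - (7 + 2*(12 + 18)²) = -21 - (7 + 2*30²) = -21 - (7 + 2*900) = -21 - (7 + 1800) = -21 - 1*1807 = -21 - 1807 = -1828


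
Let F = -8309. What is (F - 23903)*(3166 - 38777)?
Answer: 1147101532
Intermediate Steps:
(F - 23903)*(3166 - 38777) = (-8309 - 23903)*(3166 - 38777) = -32212*(-35611) = 1147101532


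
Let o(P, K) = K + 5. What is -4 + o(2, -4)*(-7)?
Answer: -11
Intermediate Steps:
o(P, K) = 5 + K
-4 + o(2, -4)*(-7) = -4 + (5 - 4)*(-7) = -4 + 1*(-7) = -4 - 7 = -11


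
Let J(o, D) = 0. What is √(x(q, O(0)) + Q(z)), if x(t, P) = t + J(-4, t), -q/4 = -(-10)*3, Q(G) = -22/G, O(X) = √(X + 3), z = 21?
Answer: I*√53382/21 ≈ 11.002*I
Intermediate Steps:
O(X) = √(3 + X)
q = -120 (q = -(-8)*(-5*3) = -(-8)*(-15) = -4*30 = -120)
x(t, P) = t (x(t, P) = t + 0 = t)
√(x(q, O(0)) + Q(z)) = √(-120 - 22/21) = √(-2542/21) = I*√53382/21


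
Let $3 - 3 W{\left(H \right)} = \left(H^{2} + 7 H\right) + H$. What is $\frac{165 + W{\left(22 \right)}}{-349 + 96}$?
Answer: $\frac{54}{253} \approx 0.21344$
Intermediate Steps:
$W{\left(H \right)} = 1 - \frac{8 H}{3} - \frac{H^{2}}{3}$ ($W{\left(H \right)} = 1 - \frac{\left(H^{2} + 7 H\right) + H}{3} = 1 - \frac{H^{2} + 8 H}{3} = 1 - \left(\frac{H^{2}}{3} + \frac{8 H}{3}\right) = 1 - \frac{8 H}{3} - \frac{H^{2}}{3}$)
$\frac{165 + W{\left(22 \right)}}{-349 + 96} = \frac{165 - \left(\frac{173}{3} + \frac{484}{3}\right)}{-349 + 96} = \frac{165 - 219}{-253} = \left(165 - 219\right) \left(- \frac{1}{253}\right) = \left(-54\right) \left(- \frac{1}{253}\right) = \frac{54}{253}$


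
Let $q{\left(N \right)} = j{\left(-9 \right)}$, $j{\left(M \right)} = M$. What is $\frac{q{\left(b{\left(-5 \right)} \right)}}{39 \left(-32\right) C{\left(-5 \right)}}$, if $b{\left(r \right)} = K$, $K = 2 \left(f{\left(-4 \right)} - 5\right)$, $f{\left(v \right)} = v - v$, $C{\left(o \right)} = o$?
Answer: $- \frac{3}{2080} \approx -0.0014423$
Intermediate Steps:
$f{\left(v \right)} = 0$
$K = -10$ ($K = 2 \left(0 - 5\right) = 2 \left(-5\right) = -10$)
$b{\left(r \right)} = -10$
$q{\left(N \right)} = -9$
$\frac{q{\left(b{\left(-5 \right)} \right)}}{39 \left(-32\right) C{\left(-5 \right)}} = - \frac{9}{39 \left(-32\right) \left(-5\right)} = - \frac{9}{\left(-1248\right) \left(-5\right)} = - \frac{9}{6240} = \left(-9\right) \frac{1}{6240} = - \frac{3}{2080}$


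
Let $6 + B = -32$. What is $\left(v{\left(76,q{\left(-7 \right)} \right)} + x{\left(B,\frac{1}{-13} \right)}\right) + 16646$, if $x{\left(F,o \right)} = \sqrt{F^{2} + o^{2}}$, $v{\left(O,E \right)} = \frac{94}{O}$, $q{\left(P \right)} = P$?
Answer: $\frac{632595}{38} + \frac{\sqrt{244037}}{13} \approx 16685.0$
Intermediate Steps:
$B = -38$ ($B = -6 - 32 = -38$)
$\left(v{\left(76,q{\left(-7 \right)} \right)} + x{\left(B,\frac{1}{-13} \right)}\right) + 16646 = \left(\frac{94}{76} + \sqrt{\left(-38\right)^{2} + \left(\frac{1}{-13}\right)^{2}}\right) + 16646 = \left(94 \cdot \frac{1}{76} + \sqrt{1444 + \left(- \frac{1}{13}\right)^{2}}\right) + 16646 = \left(\frac{47}{38} + \sqrt{1444 + \frac{1}{169}}\right) + 16646 = \left(\frac{47}{38} + \sqrt{\frac{244037}{169}}\right) + 16646 = \left(\frac{47}{38} + \frac{\sqrt{244037}}{13}\right) + 16646 = \frac{632595}{38} + \frac{\sqrt{244037}}{13}$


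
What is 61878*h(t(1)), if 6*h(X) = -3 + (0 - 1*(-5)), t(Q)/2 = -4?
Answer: 20626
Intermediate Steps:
t(Q) = -8 (t(Q) = 2*(-4) = -8)
h(X) = 1/3 (h(X) = (-3 + (0 - 1*(-5)))/6 = (-3 + (0 + 5))/6 = (-3 + 5)/6 = (1/6)*2 = 1/3)
61878*h(t(1)) = 61878*(1/3) = 20626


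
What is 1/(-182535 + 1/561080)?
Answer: -561080/102416737799 ≈ -5.4784e-6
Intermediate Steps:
1/(-182535 + 1/561080) = 1/(-102416737799/561080) = -561080/102416737799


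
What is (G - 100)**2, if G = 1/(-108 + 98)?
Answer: 1002001/100 ≈ 10020.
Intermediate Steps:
G = -1/10 (G = 1/(-10) = -1/10 ≈ -0.10000)
(G - 100)**2 = (-1/10 - 100)**2 = (-1001/10)**2 = 1002001/100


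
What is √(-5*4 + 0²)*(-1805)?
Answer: -3610*I*√5 ≈ -8072.2*I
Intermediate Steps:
√(-5*4 + 0²)*(-1805) = √(-20 + 0)*(-1805) = √(-20)*(-1805) = (2*I*√5)*(-1805) = -3610*I*√5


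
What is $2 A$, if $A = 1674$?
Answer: $3348$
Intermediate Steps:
$2 A = 2 \cdot 1674 = 3348$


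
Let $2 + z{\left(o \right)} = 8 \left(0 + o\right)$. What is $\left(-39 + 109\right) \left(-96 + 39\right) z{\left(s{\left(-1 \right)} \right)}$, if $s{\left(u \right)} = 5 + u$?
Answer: $-119700$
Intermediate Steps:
$z{\left(o \right)} = -2 + 8 o$ ($z{\left(o \right)} = -2 + 8 \left(0 + o\right) = -2 + 8 o$)
$\left(-39 + 109\right) \left(-96 + 39\right) z{\left(s{\left(-1 \right)} \right)} = \left(-39 + 109\right) \left(-96 + 39\right) \left(-2 + 8 \left(5 - 1\right)\right) = 70 \left(-57\right) \left(-2 + 8 \cdot 4\right) = - 3990 \left(-2 + 32\right) = \left(-3990\right) 30 = -119700$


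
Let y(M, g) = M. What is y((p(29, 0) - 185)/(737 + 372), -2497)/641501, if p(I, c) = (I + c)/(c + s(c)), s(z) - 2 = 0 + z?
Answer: -341/1422849218 ≈ -2.3966e-7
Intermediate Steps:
s(z) = 2 + z (s(z) = 2 + (0 + z) = 2 + z)
p(I, c) = (I + c)/(2 + 2*c) (p(I, c) = (I + c)/(c + (2 + c)) = (I + c)/(2 + 2*c))
y((p(29, 0) - 185)/(737 + 372), -2497)/641501 = (((29 + 0)/(2*(1 + 0)) - 185)/(737 + 372))/641501 = (((1/2)*29/1 - 185)/1109)*(1/641501) = (((1/2)*1*29 - 185)*(1/1109))*(1/641501) = ((29/2 - 185)*(1/1109))*(1/641501) = -341/2*1/1109*(1/641501) = -341/2218*1/641501 = -341/1422849218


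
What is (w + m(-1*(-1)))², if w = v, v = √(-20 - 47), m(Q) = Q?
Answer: (1 + I*√67)² ≈ -66.0 + 16.371*I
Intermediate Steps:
v = I*√67 (v = √(-67) = I*√67 ≈ 8.1853*I)
w = I*√67 ≈ 8.1853*I
(w + m(-1*(-1)))² = (I*√67 - 1*(-1))² = (I*√67 + 1)² = (1 + I*√67)²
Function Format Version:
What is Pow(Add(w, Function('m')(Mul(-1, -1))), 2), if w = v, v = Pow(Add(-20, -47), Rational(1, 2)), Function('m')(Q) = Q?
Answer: Pow(Add(1, Mul(I, Pow(67, Rational(1, 2)))), 2) ≈ Add(-66.000, Mul(16.371, I))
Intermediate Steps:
v = Mul(I, Pow(67, Rational(1, 2))) (v = Pow(-67, Rational(1, 2)) = Mul(I, Pow(67, Rational(1, 2))) ≈ Mul(8.1853, I))
w = Mul(I, Pow(67, Rational(1, 2))) ≈ Mul(8.1853, I)
Pow(Add(w, Function('m')(Mul(-1, -1))), 2) = Pow(Add(Mul(I, Pow(67, Rational(1, 2))), Mul(-1, -1)), 2) = Pow(Add(Mul(I, Pow(67, Rational(1, 2))), 1), 2) = Pow(Add(1, Mul(I, Pow(67, Rational(1, 2)))), 2)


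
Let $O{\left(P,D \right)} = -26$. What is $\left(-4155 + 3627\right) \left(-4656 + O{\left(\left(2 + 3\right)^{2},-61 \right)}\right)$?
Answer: $2472096$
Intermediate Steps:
$\left(-4155 + 3627\right) \left(-4656 + O{\left(\left(2 + 3\right)^{2},-61 \right)}\right) = \left(-4155 + 3627\right) \left(-4656 - 26\right) = \left(-528\right) \left(-4682\right) = 2472096$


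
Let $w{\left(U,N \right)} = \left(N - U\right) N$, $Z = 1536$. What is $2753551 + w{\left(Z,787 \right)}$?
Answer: $2164088$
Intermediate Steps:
$w{\left(U,N \right)} = N \left(N - U\right)$
$2753551 + w{\left(Z,787 \right)} = 2753551 + 787 \left(787 - 1536\right) = 2753551 + 787 \left(-749\right) = 2753551 - 589463 = 2164088$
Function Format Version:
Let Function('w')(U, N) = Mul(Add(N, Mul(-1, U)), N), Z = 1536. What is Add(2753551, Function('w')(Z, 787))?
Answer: 2164088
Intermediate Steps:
Function('w')(U, N) = Mul(N, Add(N, Mul(-1, U)))
Add(2753551, Function('w')(Z, 787)) = Add(2753551, Mul(787, Add(787, Mul(-1, 1536)))) = Add(2753551, Mul(787, Add(787, -1536))) = Add(2753551, Mul(787, -749)) = Add(2753551, -589463) = 2164088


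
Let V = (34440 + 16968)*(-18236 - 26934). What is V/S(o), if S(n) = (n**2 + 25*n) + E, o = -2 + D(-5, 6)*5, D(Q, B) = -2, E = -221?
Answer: 2322099360/377 ≈ 6.1594e+6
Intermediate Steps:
o = -12 (o = -2 - 2*5 = -2 - 10 = -12)
V = -2322099360 (V = 51408*(-45170) = -2322099360)
S(n) = -221 + n**2 + 25*n (S(n) = (n**2 + 25*n) - 221 = -221 + n**2 + 25*n)
V/S(o) = -2322099360/(-221 + (-12)**2 + 25*(-12)) = -2322099360/(-221 + 144 - 300) = -2322099360/(-377) = -2322099360*(-1/377) = 2322099360/377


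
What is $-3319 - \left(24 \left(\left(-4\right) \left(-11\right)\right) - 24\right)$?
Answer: $-4351$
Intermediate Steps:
$-3319 - \left(24 \left(\left(-4\right) \left(-11\right)\right) - 24\right) = -3319 - \left(24 \cdot 44 - 24\right) = -3319 - \left(1056 - 24\right) = -3319 - 1032 = -4351$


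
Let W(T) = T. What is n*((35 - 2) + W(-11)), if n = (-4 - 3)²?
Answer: 1078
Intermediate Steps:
n = 49 (n = (-7)² = 49)
n*((35 - 2) + W(-11)) = 49*((35 - 2) - 11) = 49*(33 - 11) = 49*22 = 1078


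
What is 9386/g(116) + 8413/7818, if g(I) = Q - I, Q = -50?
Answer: -35991595/648894 ≈ -55.466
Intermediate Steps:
g(I) = -50 - I
9386/g(116) + 8413/7818 = 9386/(-50 - 1*116) + 8413/7818 = 9386/(-50 - 116) + 8413*(1/7818) = 9386/(-166) + 8413/7818 = 9386*(-1/166) + 8413/7818 = -4693/83 + 8413/7818 = -35991595/648894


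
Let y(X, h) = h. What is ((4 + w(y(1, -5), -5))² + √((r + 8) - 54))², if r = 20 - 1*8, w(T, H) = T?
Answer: (1 + I*√34)² ≈ -33.0 + 11.662*I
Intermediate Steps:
r = 12 (r = 20 - 8 = 12)
((4 + w(y(1, -5), -5))² + √((r + 8) - 54))² = ((4 - 5)² + √((12 + 8) - 54))² = ((-1)² + √(20 - 54))² = (1 + √(-34))² = (1 + I*√34)²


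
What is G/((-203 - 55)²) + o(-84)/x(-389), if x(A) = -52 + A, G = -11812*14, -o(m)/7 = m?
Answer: -63530/16641 ≈ -3.8177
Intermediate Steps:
o(m) = -7*m
G = -165368
G/((-203 - 55)²) + o(-84)/x(-389) = -165368/(-203 - 55)² + (-7*(-84))/(-52 - 389) = -165368/((-258)²) + 588/(-441) = -165368/66564 + 588*(-1/441) = -165368*1/66564 - 4/3 = -41342/16641 - 4/3 = -63530/16641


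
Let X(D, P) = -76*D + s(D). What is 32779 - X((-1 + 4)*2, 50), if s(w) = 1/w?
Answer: 199409/6 ≈ 33235.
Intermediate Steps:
X(D, P) = 1/D - 76*D (X(D, P) = -76*D + 1/D = 1/D - 76*D)
32779 - X((-1 + 4)*2, 50) = 32779 - (1/((-1 + 4)*2) - 76*(-1 + 4)*2) = 32779 - (1/(3*2) - 228*2) = 32779 - (1/6 - 76*6) = 32779 - (⅙ - 456) = 32779 - 1*(-2735/6) = 32779 + 2735/6 = 199409/6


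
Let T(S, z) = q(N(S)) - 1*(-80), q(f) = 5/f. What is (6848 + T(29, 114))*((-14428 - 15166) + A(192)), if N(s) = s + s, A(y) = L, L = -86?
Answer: -5963142360/29 ≈ -2.0563e+8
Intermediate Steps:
A(y) = -86
N(s) = 2*s
T(S, z) = 80 + 5/(2*S) (T(S, z) = 5/((2*S)) - 1*(-80) = 5*(1/(2*S)) + 80 = 5/(2*S) + 80 = 80 + 5/(2*S))
(6848 + T(29, 114))*((-14428 - 15166) + A(192)) = (6848 + (80 + (5/2)/29))*((-14428 - 15166) - 86) = (6848 + (80 + (5/2)*(1/29)))*(-29594 - 86) = (6848 + (80 + 5/58))*(-29680) = (6848 + 4645/58)*(-29680) = (401829/58)*(-29680) = -5963142360/29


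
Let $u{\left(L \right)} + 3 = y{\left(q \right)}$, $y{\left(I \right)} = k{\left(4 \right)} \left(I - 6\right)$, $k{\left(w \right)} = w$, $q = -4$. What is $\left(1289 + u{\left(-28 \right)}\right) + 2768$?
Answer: $4014$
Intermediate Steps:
$y{\left(I \right)} = -24 + 4 I$ ($y{\left(I \right)} = 4 \left(I - 6\right) = 4 \left(-6 + I\right) = -24 + 4 I$)
$u{\left(L \right)} = -43$ ($u{\left(L \right)} = -3 + \left(-24 + 4 \left(-4\right)\right) = -3 - 40 = -43$)
$\left(1289 + u{\left(-28 \right)}\right) + 2768 = \left(1289 - 43\right) + 2768 = 1246 + 2768 = 4014$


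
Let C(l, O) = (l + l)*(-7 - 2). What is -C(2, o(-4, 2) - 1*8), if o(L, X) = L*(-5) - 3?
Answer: 36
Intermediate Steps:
o(L, X) = -3 - 5*L (o(L, X) = -5*L - 3 = -3 - 5*L)
C(l, O) = -18*l (C(l, O) = (2*l)*(-9) = -18*l)
-C(2, o(-4, 2) - 1*8) = -(-18)*2 = -1*(-36) = 36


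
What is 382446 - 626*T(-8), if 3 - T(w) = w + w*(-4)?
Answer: 395592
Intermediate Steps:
T(w) = 3 + 3*w (T(w) = 3 - (w + w*(-4)) = 3 - (w - 4*w) = 3 - (-3)*w = 3 + 3*w)
382446 - 626*T(-8) = 382446 - 626*(3 + 3*(-8)) = 382446 - 626*(3 - 24) = 382446 - 626*(-21) = 382446 - 1*(-13146) = 382446 + 13146 = 395592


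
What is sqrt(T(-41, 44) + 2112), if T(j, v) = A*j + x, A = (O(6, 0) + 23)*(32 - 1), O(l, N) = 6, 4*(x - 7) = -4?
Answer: 7*I*sqrt(709) ≈ 186.39*I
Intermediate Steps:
x = 6 (x = 7 + (1/4)*(-4) = 7 - 1 = 6)
A = 899 (A = (6 + 23)*(32 - 1) = 29*31 = 899)
T(j, v) = 6 + 899*j (T(j, v) = 899*j + 6 = 6 + 899*j)
sqrt(T(-41, 44) + 2112) = sqrt((6 + 899*(-41)) + 2112) = sqrt((6 - 36859) + 2112) = sqrt(-36853 + 2112) = sqrt(-34741) = 7*I*sqrt(709)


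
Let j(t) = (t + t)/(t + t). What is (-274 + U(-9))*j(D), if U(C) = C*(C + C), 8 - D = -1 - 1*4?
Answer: -112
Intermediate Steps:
D = 13 (D = 8 - (-1 - 1*4) = 8 - (-1 - 4) = 8 - 1*(-5) = 8 + 5 = 13)
j(t) = 1 (j(t) = (2*t)/((2*t)) = (2*t)*(1/(2*t)) = 1)
U(C) = 2*C**2 (U(C) = C*(2*C) = 2*C**2)
(-274 + U(-9))*j(D) = (-274 + 2*(-9)**2)*1 = (-274 + 2*81)*1 = (-274 + 162)*1 = -112*1 = -112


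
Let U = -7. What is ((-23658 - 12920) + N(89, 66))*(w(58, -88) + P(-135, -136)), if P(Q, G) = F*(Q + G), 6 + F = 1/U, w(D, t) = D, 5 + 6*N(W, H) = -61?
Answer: -63032393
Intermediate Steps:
N(W, H) = -11 (N(W, H) = -5/6 + (1/6)*(-61) = -5/6 - 61/6 = -11)
F = -43/7 (F = -6 + 1/(-7) = -6 - 1/7 = -43/7 ≈ -6.1429)
P(Q, G) = -43*G/7 - 43*Q/7 (P(Q, G) = -43*(Q + G)/7 = -43*(G + Q)/7 = -43*G/7 - 43*Q/7)
((-23658 - 12920) + N(89, 66))*(w(58, -88) + P(-135, -136)) = ((-23658 - 12920) - 11)*(58 + (-43/7*(-136) - 43/7*(-135))) = (-36578 - 11)*(58 + (5848/7 + 5805/7)) = -36589*(58 + 11653/7) = -36589*12059/7 = -63032393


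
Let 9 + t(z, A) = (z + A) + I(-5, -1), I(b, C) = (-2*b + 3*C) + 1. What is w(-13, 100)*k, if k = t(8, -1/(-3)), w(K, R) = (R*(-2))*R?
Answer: -440000/3 ≈ -1.4667e+5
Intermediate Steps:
I(b, C) = 1 - 2*b + 3*C
w(K, R) = -2*R² (w(K, R) = (-2*R)*R = -2*R²)
t(z, A) = -1 + A + z (t(z, A) = -9 + ((z + A) + (1 - 2*(-5) + 3*(-1))) = -9 + ((A + z) + (1 + 10 - 3)) = -9 + ((A + z) + 8) = -9 + (8 + A + z) = -1 + A + z)
k = 22/3 (k = -1 - 1/(-3) + 8 = -1 - 1*(-⅓) + 8 = -1 + ⅓ + 8 = 22/3 ≈ 7.3333)
w(-13, 100)*k = -2*100²*(22/3) = -2*10000*(22/3) = -20000*22/3 = -440000/3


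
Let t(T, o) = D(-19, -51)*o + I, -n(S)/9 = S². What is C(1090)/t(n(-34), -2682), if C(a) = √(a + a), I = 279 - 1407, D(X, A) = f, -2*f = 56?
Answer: √545/36984 ≈ 0.00063123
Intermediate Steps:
f = -28 (f = -½*56 = -28)
D(X, A) = -28
I = -1128
n(S) = -9*S²
t(T, o) = -1128 - 28*o (t(T, o) = -28*o - 1128 = -1128 - 28*o)
C(a) = √2*√a (C(a) = √(2*a) = √2*√a)
C(1090)/t(n(-34), -2682) = (√2*√1090)/(-1128 - 28*(-2682)) = (2*√545)/(-1128 + 75096) = (2*√545)/73968 = (2*√545)*(1/73968) = √545/36984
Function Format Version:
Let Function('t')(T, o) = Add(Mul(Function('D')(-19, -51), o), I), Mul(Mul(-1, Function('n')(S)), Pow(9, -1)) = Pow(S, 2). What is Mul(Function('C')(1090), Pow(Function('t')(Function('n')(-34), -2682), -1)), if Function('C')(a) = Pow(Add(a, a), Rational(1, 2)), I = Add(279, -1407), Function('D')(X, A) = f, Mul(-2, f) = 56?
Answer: Mul(Rational(1, 36984), Pow(545, Rational(1, 2))) ≈ 0.00063123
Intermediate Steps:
f = -28 (f = Mul(Rational(-1, 2), 56) = -28)
Function('D')(X, A) = -28
I = -1128
Function('n')(S) = Mul(-9, Pow(S, 2))
Function('t')(T, o) = Add(-1128, Mul(-28, o)) (Function('t')(T, o) = Add(Mul(-28, o), -1128) = Add(-1128, Mul(-28, o)))
Function('C')(a) = Mul(Pow(2, Rational(1, 2)), Pow(a, Rational(1, 2))) (Function('C')(a) = Pow(Mul(2, a), Rational(1, 2)) = Mul(Pow(2, Rational(1, 2)), Pow(a, Rational(1, 2))))
Mul(Function('C')(1090), Pow(Function('t')(Function('n')(-34), -2682), -1)) = Mul(Mul(Pow(2, Rational(1, 2)), Pow(1090, Rational(1, 2))), Pow(Add(-1128, Mul(-28, -2682)), -1)) = Mul(Mul(2, Pow(545, Rational(1, 2))), Pow(Add(-1128, 75096), -1)) = Mul(Mul(2, Pow(545, Rational(1, 2))), Pow(73968, -1)) = Mul(Mul(2, Pow(545, Rational(1, 2))), Rational(1, 73968)) = Mul(Rational(1, 36984), Pow(545, Rational(1, 2)))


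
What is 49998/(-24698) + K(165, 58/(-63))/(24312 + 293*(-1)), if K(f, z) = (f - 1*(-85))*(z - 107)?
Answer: -58818624553/18686469753 ≈ -3.1477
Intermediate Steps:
K(f, z) = (-107 + z)*(85 + f) (K(f, z) = (f + 85)*(-107 + z) = (85 + f)*(-107 + z) = (-107 + z)*(85 + f))
49998/(-24698) + K(165, 58/(-63))/(24312 + 293*(-1)) = 49998/(-24698) + (-9095 - 107*165 + 85*(58/(-63)) + 165*(58/(-63)))/(24312 + 293*(-1)) = 49998*(-1/24698) + (-9095 - 17655 + 85*(58*(-1/63)) + 165*(58*(-1/63)))/(24312 - 293) = -24999/12349 + (-9095 - 17655 + 85*(-58/63) + 165*(-58/63))/24019 = -24999/12349 + (-9095 - 17655 - 4930/63 - 3190/21)*(1/24019) = -24999/12349 - 1699750/63*1/24019 = -24999/12349 - 1699750/1513197 = -58818624553/18686469753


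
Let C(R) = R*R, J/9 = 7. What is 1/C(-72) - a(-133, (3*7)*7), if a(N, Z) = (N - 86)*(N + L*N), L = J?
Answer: -9663639551/5184 ≈ -1.8641e+6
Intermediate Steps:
J = 63 (J = 9*7 = 63)
L = 63
C(R) = R²
a(N, Z) = 64*N*(-86 + N) (a(N, Z) = (N - 86)*(N + 63*N) = (-86 + N)*(64*N) = 64*N*(-86 + N))
1/C(-72) - a(-133, (3*7)*7) = 1/((-72)²) - 64*(-133)*(-86 - 133) = 1/5184 - 64*(-133)*(-219) = 1/5184 - 1*1864128 = 1/5184 - 1864128 = -9663639551/5184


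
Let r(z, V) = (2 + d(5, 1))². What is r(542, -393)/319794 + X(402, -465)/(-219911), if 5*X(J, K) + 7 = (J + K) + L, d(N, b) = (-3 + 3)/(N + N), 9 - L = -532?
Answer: -73112377/175815545835 ≈ -0.00041585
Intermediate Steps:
L = 541 (L = 9 - 1*(-532) = 9 + 532 = 541)
d(N, b) = 0 (d(N, b) = 0/((2*N)) = 0*(1/(2*N)) = 0)
X(J, K) = 534/5 + J/5 + K/5 (X(J, K) = -7/5 + ((J + K) + 541)/5 = -7/5 + (541 + J + K)/5 = -7/5 + (541/5 + J/5 + K/5) = 534/5 + J/5 + K/5)
r(z, V) = 4 (r(z, V) = (2 + 0)² = 2² = 4)
r(542, -393)/319794 + X(402, -465)/(-219911) = 4/319794 + (534/5 + (⅕)*402 + (⅕)*(-465))/(-219911) = 4*(1/319794) + (534/5 + 402/5 - 93)*(-1/219911) = 2/159897 + (471/5)*(-1/219911) = 2/159897 - 471/1099555 = -73112377/175815545835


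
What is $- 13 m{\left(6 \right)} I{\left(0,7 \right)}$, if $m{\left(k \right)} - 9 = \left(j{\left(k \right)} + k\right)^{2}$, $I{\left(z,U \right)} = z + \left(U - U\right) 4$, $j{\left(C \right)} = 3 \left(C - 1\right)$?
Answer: $0$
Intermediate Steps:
$j{\left(C \right)} = -3 + 3 C$ ($j{\left(C \right)} = 3 \left(-1 + C\right) = -3 + 3 C$)
$I{\left(z,U \right)} = z$ ($I{\left(z,U \right)} = z + 0 \cdot 4 = z + 0 = z$)
$m{\left(k \right)} = 9 + \left(-3 + 4 k\right)^{2}$ ($m{\left(k \right)} = 9 + \left(\left(-3 + 3 k\right) + k\right)^{2} = 9 + \left(-3 + 4 k\right)^{2}$)
$- 13 m{\left(6 \right)} I{\left(0,7 \right)} = - 13 \left(9 + \left(-3 + 4 \cdot 6\right)^{2}\right) 0 = - 13 \left(9 + \left(-3 + 24\right)^{2}\right) 0 = - 13 \left(9 + 21^{2}\right) 0 = - 13 \left(9 + 441\right) 0 = \left(-13\right) 450 \cdot 0 = \left(-5850\right) 0 = 0$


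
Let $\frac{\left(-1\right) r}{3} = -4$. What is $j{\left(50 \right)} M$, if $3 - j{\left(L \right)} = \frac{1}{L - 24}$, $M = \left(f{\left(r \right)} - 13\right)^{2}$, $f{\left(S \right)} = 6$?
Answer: $\frac{3773}{26} \approx 145.12$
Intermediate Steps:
$r = 12$ ($r = \left(-3\right) \left(-4\right) = 12$)
$M = 49$ ($M = \left(6 - 13\right)^{2} = \left(-7\right)^{2} = 49$)
$j{\left(L \right)} = 3 - \frac{1}{-24 + L}$ ($j{\left(L \right)} = 3 - \frac{1}{L - 24} = 3 - \frac{1}{-24 + L}$)
$j{\left(50 \right)} M = \frac{-73 + 3 \cdot 50}{-24 + 50} \cdot 49 = \frac{-73 + 150}{26} \cdot 49 = \frac{1}{26} \cdot 77 \cdot 49 = \frac{77}{26} \cdot 49 = \frac{3773}{26}$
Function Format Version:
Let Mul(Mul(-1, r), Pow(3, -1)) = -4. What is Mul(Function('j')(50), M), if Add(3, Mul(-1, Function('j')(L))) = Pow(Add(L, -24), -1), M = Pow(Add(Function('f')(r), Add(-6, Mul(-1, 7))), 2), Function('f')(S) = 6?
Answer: Rational(3773, 26) ≈ 145.12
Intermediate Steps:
r = 12 (r = Mul(-3, -4) = 12)
M = 49 (M = Pow(Add(6, Add(-6, Mul(-1, 7))), 2) = Pow(Add(6, Add(-6, -7)), 2) = Pow(Add(6, -13), 2) = Pow(-7, 2) = 49)
Function('j')(L) = Add(3, Mul(-1, Pow(Add(-24, L), -1))) (Function('j')(L) = Add(3, Mul(-1, Pow(Add(L, -24), -1))) = Add(3, Mul(-1, Pow(Add(-24, L), -1))))
Mul(Function('j')(50), M) = Mul(Mul(Pow(Add(-24, 50), -1), Add(-73, Mul(3, 50))), 49) = Mul(Mul(Pow(26, -1), Add(-73, 150)), 49) = Mul(Mul(Rational(1, 26), 77), 49) = Mul(Rational(77, 26), 49) = Rational(3773, 26)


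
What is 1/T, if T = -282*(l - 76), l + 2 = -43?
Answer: 1/34122 ≈ 2.9307e-5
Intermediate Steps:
l = -45 (l = -2 - 43 = -45)
T = 34122 (T = -282*(-45 - 76) = -282*(-121) = 34122)
1/T = 1/34122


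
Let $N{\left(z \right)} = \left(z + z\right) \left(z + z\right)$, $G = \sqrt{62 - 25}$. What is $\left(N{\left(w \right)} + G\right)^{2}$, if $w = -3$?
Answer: $\left(36 + \sqrt{37}\right)^{2} \approx 1771.0$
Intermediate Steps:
$G = \sqrt{37} \approx 6.0828$
$N{\left(z \right)} = 4 z^{2}$ ($N{\left(z \right)} = 2 z 2 z = 4 z^{2}$)
$\left(N{\left(w \right)} + G\right)^{2} = \left(4 \left(-3\right)^{2} + \sqrt{37}\right)^{2} = \left(4 \cdot 9 + \sqrt{37}\right)^{2} = \left(36 + \sqrt{37}\right)^{2}$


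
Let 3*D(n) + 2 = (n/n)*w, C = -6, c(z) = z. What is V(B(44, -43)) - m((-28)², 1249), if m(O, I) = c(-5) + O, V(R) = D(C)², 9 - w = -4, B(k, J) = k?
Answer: -6890/9 ≈ -765.56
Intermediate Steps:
w = 13 (w = 9 - 1*(-4) = 9 + 4 = 13)
D(n) = 11/3 (D(n) = -⅔ + ((n/n)*13)/3 = -⅔ + (1*13)/3 = -⅔ + (⅓)*13 = -⅔ + 13/3 = 11/3)
V(R) = 121/9 (V(R) = (11/3)² = 121/9)
m(O, I) = -5 + O
V(B(44, -43)) - m((-28)², 1249) = 121/9 - (-5 + (-28)²) = 121/9 - (-5 + 784) = 121/9 - 1*779 = 121/9 - 779 = -6890/9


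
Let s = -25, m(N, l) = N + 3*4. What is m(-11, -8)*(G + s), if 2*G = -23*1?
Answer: -73/2 ≈ -36.500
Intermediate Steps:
m(N, l) = 12 + N (m(N, l) = N + 12 = 12 + N)
G = -23/2 (G = (-23*1)/2 = (½)*(-23) = -23/2 ≈ -11.500)
m(-11, -8)*(G + s) = (12 - 11)*(-23/2 - 25) = 1*(-73/2) = -73/2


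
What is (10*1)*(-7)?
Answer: -70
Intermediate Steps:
(10*1)*(-7) = 10*(-7) = -70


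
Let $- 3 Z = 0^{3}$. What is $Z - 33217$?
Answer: $-33217$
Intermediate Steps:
$Z = 0$ ($Z = - \frac{0^{3}}{3} = \left(- \frac{1}{3}\right) 0 = 0$)
$Z - 33217 = 0 - 33217 = -33217$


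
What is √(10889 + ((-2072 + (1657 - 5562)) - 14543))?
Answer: I*√9631 ≈ 98.138*I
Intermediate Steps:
√(10889 + ((-2072 + (1657 - 5562)) - 14543)) = √(10889 + ((-2072 - 3905) - 14543)) = √(10889 + (-5977 - 14543)) = √(10889 - 20520) = √(-9631) = I*√9631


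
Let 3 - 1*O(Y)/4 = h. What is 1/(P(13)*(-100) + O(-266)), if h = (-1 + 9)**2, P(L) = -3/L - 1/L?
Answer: -13/2772 ≈ -0.0046898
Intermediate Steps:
P(L) = -4/L
h = 64 (h = 8**2 = 64)
O(Y) = -244 (O(Y) = 12 - 4*64 = 12 - 256 = -244)
1/(P(13)*(-100) + O(-266)) = 1/(-4/13*(-100) - 244) = 1/(400/13 - 244) = 1/(-2772/13) = -13/2772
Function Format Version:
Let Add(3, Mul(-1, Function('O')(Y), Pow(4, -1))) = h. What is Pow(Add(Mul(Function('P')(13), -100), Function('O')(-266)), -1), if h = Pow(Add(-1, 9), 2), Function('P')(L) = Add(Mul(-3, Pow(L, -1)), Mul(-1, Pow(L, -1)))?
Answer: Rational(-13, 2772) ≈ -0.0046898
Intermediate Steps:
Function('P')(L) = Mul(-4, Pow(L, -1))
h = 64 (h = Pow(8, 2) = 64)
Function('O')(Y) = -244 (Function('O')(Y) = Add(12, Mul(-4, 64)) = Add(12, -256) = -244)
Pow(Add(Mul(Function('P')(13), -100), Function('O')(-266)), -1) = Pow(Add(Mul(Mul(-4, Pow(13, -1)), -100), -244), -1) = Pow(Add(Mul(Mul(-4, Rational(1, 13)), -100), -244), -1) = Pow(Add(Mul(Rational(-4, 13), -100), -244), -1) = Pow(Add(Rational(400, 13), -244), -1) = Pow(Rational(-2772, 13), -1) = Rational(-13, 2772)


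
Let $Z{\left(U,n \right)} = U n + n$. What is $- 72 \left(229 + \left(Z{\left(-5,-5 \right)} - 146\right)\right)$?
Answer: $-7416$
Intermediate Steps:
$Z{\left(U,n \right)} = n + U n$
$- 72 \left(229 + \left(Z{\left(-5,-5 \right)} - 146\right)\right) = - 72 \left(229 - \left(146 + 5 \left(1 - 5\right)\right)\right) = - 72 \left(229 - 126\right) = \left(-72\right) 103 = -7416$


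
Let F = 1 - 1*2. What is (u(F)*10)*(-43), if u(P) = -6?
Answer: 2580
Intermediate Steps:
F = -1 (F = 1 - 2 = -1)
(u(F)*10)*(-43) = -6*10*(-43) = -60*(-43) = 2580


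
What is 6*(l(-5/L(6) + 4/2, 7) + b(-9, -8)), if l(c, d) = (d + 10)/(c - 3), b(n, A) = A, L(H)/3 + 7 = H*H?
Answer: -6645/46 ≈ -144.46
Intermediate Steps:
L(H) = -21 + 3*H² (L(H) = -21 + 3*(H*H) = -21 + 3*H²)
l(c, d) = (10 + d)/(-3 + c)
6*(l(-5/L(6) + 4/2, 7) + b(-9, -8)) = 6*((10 + 7)/(-3 + (-5/(-21 + 3*6²) + 4/2)) - 8) = 6*(17/(-3 + (-5/(-21 + 3*36) + 4*(½))) - 8) = 6*(17/(-3 + (-5/(-21 + 108) + 2)) - 8) = 6*(17/(-3 + (-5/87 + 2)) - 8) = 6*(17/(-3 + 169/87) - 8) = 6*(17/(-92/87) - 8) = 6*(-87/92*17 - 8) = 6*(-1479/92 - 8) = 6*(-2215/92) = -6645/46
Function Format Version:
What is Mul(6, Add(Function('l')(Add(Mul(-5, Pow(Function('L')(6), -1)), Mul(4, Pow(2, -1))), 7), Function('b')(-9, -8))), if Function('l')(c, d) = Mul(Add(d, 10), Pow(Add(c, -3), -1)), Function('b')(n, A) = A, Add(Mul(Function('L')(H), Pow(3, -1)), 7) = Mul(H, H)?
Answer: Rational(-6645, 46) ≈ -144.46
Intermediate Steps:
Function('L')(H) = Add(-21, Mul(3, Pow(H, 2))) (Function('L')(H) = Add(-21, Mul(3, Mul(H, H))) = Add(-21, Mul(3, Pow(H, 2))))
Function('l')(c, d) = Mul(Pow(Add(-3, c), -1), Add(10, d)) (Function('l')(c, d) = Mul(Add(10, d), Pow(Add(-3, c), -1)) = Mul(Pow(Add(-3, c), -1), Add(10, d)))
Mul(6, Add(Function('l')(Add(Mul(-5, Pow(Function('L')(6), -1)), Mul(4, Pow(2, -1))), 7), Function('b')(-9, -8))) = Mul(6, Add(Mul(Pow(Add(-3, Add(Mul(-5, Pow(Add(-21, Mul(3, Pow(6, 2))), -1)), Mul(4, Pow(2, -1)))), -1), Add(10, 7)), -8)) = Mul(6, Add(Mul(Pow(Add(-3, Add(Mul(-5, Pow(Add(-21, Mul(3, 36)), -1)), Mul(4, Rational(1, 2)))), -1), 17), -8)) = Mul(6, Add(Mul(Pow(Add(-3, Add(Mul(-5, Pow(Add(-21, 108), -1)), 2)), -1), 17), -8)) = Mul(6, Add(Mul(Pow(Add(-3, Add(Mul(-5, Pow(87, -1)), 2)), -1), 17), -8)) = Mul(6, Add(Mul(Pow(Add(-3, Add(Mul(-5, Rational(1, 87)), 2)), -1), 17), -8)) = Mul(6, Add(Mul(Pow(Add(-3, Add(Rational(-5, 87), 2)), -1), 17), -8)) = Mul(6, Add(Mul(Pow(Add(-3, Rational(169, 87)), -1), 17), -8)) = Mul(6, Add(Mul(Pow(Rational(-92, 87), -1), 17), -8)) = Mul(6, Add(Mul(Rational(-87, 92), 17), -8)) = Mul(6, Add(Rational(-1479, 92), -8)) = Mul(6, Rational(-2215, 92)) = Rational(-6645, 46)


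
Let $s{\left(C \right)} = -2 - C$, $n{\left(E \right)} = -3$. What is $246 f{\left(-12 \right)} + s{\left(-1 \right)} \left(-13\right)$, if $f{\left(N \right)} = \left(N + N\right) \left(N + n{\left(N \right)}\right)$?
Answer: $88573$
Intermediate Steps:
$f{\left(N \right)} = 2 N \left(-3 + N\right)$ ($f{\left(N \right)} = \left(N + N\right) \left(N - 3\right) = 2 N \left(-3 + N\right)$)
$246 f{\left(-12 \right)} + s{\left(-1 \right)} \left(-13\right) = 246 \cdot 2 \left(-12\right) \left(-3 - 12\right) + \left(-2 - -1\right) \left(-13\right) = 246 \cdot 2 \left(-12\right) \left(-15\right) + \left(-2 + 1\right) \left(-13\right) = 246 \cdot 360 - -13 = 88560 + 13 = 88573$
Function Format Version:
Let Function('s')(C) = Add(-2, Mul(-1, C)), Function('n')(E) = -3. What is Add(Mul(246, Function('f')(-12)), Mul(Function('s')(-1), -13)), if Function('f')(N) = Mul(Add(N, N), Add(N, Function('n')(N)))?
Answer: 88573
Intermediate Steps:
Function('f')(N) = Mul(2, N, Add(-3, N)) (Function('f')(N) = Mul(Add(N, N), Add(N, -3)) = Mul(Mul(2, N), Add(-3, N)) = Mul(2, N, Add(-3, N)))
Add(Mul(246, Function('f')(-12)), Mul(Function('s')(-1), -13)) = Add(Mul(246, Mul(2, -12, Add(-3, -12))), Mul(Add(-2, Mul(-1, -1)), -13)) = Add(Mul(246, Mul(2, -12, -15)), Mul(Add(-2, 1), -13)) = Add(Mul(246, 360), Mul(-1, -13)) = Add(88560, 13) = 88573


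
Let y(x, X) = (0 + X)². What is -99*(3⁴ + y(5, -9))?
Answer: -16038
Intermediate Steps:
y(x, X) = X²
-99*(3⁴ + y(5, -9)) = -99*(3⁴ + (-9)²) = -99*(81 + 81) = -99*162 = -16038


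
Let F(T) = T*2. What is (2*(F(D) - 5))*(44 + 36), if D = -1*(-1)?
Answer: -480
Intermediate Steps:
D = 1
F(T) = 2*T
(2*(F(D) - 5))*(44 + 36) = (2*(2*1 - 5))*(44 + 36) = (2*(2 - 5))*80 = (2*(-3))*80 = -6*80 = -480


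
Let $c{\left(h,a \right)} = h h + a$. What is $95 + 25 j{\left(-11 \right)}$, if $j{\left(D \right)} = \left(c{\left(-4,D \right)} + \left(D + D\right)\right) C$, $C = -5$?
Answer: $2220$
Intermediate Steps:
$c{\left(h,a \right)} = a + h^{2}$ ($c{\left(h,a \right)} = h^{2} + a = a + h^{2}$)
$j{\left(D \right)} = -80 - 15 D$ ($j{\left(D \right)} = \left(\left(D + \left(-4\right)^{2}\right) + \left(D + D\right)\right) \left(-5\right) = \left(\left(D + 16\right) + 2 D\right) \left(-5\right) = \left(\left(16 + D\right) + 2 D\right) \left(-5\right) = \left(16 + 3 D\right) \left(-5\right) = -80 - 15 D$)
$95 + 25 j{\left(-11 \right)} = 95 + 25 \left(-80 - -165\right) = 95 + 25 \left(-80 + 165\right) = 95 + 25 \cdot 85 = 95 + 2125 = 2220$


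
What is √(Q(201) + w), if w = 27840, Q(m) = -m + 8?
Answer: √27647 ≈ 166.27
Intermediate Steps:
Q(m) = 8 - m
√(Q(201) + w) = √((8 - 1*201) + 27840) = √((8 - 201) + 27840) = √(-193 + 27840) = √27647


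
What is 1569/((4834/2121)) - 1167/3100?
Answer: 5155345311/7492700 ≈ 688.05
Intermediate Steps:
1569/((4834/2121)) - 1167/3100 = 1569/((4834*(1/2121))) - 1167*1/3100 = 1569/(4834/2121) - 1167/3100 = 1569*(2121/4834) - 1167/3100 = 3327849/4834 - 1167/3100 = 5155345311/7492700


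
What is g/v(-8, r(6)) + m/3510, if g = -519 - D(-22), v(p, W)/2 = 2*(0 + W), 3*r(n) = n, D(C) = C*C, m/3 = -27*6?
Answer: -65267/520 ≈ -125.51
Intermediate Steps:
m = -486 (m = 3*(-27*6) = 3*(-162) = -486)
D(C) = C**2
r(n) = n/3
v(p, W) = 4*W (v(p, W) = 2*(2*(0 + W)) = 2*(2*W) = 4*W)
g = -1003 (g = -519 - 1*(-22)**2 = -519 - 1*484 = -519 - 484 = -1003)
g/v(-8, r(6)) + m/3510 = -1003/(4*((1/3)*6)) - 486/3510 = -1003/(4*2) - 486*1/3510 = -1003/8 - 9/65 = -65267/520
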